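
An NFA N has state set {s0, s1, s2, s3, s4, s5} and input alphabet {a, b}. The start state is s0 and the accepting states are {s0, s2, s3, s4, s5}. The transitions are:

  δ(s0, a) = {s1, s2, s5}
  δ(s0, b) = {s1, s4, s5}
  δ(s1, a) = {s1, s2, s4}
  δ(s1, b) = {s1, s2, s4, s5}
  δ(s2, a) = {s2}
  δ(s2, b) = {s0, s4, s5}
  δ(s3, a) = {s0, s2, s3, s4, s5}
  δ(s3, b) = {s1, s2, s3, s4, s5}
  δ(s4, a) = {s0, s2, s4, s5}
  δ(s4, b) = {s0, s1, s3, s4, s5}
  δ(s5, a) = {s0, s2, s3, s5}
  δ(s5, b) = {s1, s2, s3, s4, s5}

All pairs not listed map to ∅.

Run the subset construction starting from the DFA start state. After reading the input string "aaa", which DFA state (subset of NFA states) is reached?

{s0, s1, s2, s3, s4, s5}

Start: {s0}.
δ(s0,a) = {s1, s2, s5}.
Union: {s1, s2, s5}.
After a: {s1, s2, s5}.
δ(s1,a) = {s1, s2, s4}; δ(s2,a) = {s2}; δ(s5,a) = {s0, s2, s3, s5}.
Union: {s0, s1, s2, s3, s4, s5}.
After a: {s0, s1, s2, s3, s4, s5}.
δ(s0,a) = {s1, s2, s5}; δ(s1,a) = {s1, s2, s4}; δ(s2,a) = {s2}; δ(s3,a) = {s0, s2, s3, s4, s5}; δ(s4,a) = {s0, s2, s4, s5}; δ(s5,a) = {s0, s2, s3, s5}.
Union: {s0, s1, s2, s3, s4, s5}.
After a: {s0, s1, s2, s3, s4, s5}.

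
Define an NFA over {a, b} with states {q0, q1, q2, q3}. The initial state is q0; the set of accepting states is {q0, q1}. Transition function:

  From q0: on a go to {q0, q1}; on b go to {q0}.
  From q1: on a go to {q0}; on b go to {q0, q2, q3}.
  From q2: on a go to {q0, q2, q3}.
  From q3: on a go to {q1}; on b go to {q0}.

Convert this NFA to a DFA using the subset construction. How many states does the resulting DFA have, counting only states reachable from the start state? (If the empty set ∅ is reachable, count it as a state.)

4

Start state of the DFA: {q0}.
{q0} --a--> {q0, q1}  [new]
{q0} --b--> {q0}  [seen]
{q0, q1} --a--> {q0, q1}  [seen]
{q0, q1} --b--> {q0, q2, q3}  [new]
{q0, q2, q3} --a--> {q0, q1, q2, q3}  [new]
{q0, q2, q3} --b--> {q0}  [seen]
{q0, q1, q2, q3} --a--> {q0, q1, q2, q3}  [seen]
{q0, q1, q2, q3} --b--> {q0, q2, q3}  [seen]
Reachable DFA states: {q0}, {q0, q1}, {q0, q2, q3}, {q0, q1, q2, q3}.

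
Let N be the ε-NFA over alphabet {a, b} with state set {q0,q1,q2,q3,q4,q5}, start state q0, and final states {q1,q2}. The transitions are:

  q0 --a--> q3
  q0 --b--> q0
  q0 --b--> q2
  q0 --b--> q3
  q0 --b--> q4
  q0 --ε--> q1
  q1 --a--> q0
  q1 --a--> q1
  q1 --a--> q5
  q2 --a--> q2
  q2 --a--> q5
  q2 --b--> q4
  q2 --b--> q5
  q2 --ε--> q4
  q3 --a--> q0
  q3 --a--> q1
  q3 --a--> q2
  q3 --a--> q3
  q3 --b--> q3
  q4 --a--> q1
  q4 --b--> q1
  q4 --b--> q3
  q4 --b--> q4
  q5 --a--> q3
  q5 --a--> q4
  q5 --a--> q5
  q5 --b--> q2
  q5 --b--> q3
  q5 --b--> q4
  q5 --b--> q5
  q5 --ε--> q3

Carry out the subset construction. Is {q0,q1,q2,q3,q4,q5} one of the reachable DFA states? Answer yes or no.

yes

Start state of the DFA: {q0,q1} (ε-closure of the NFA start).
{q0,q1} --a--> {q0,q1,q3,q5}  [new]
{q0,q1} --b--> {q0,q1,q2,q3,q4}  [new]
{q0,q1,q3,q5} --a--> {q0,q1,q2,q3,q4,q5}  [new]
{q0,q1,q3,q5} --b--> {q0,q1,q2,q3,q4,q5}  [seen]
{q0,q1,q2,q3,q4} --a--> {q0,q1,q2,q3,q4,q5}  [seen]
{q0,q1,q2,q3,q4} --b--> {q0,q1,q2,q3,q4,q5}  [seen]
{q0,q1,q2,q3,q4,q5} --a--> {q0,q1,q2,q3,q4,q5}  [seen]
{q0,q1,q2,q3,q4,q5} --b--> {q0,q1,q2,q3,q4,q5}  [seen]
Reachable DFA states: {q0,q1}, {q0,q1,q3,q5}, {q0,q1,q2,q3,q4}, {q0,q1,q2,q3,q4,q5}.
{q0,q1,q2,q3,q4,q5} is among them.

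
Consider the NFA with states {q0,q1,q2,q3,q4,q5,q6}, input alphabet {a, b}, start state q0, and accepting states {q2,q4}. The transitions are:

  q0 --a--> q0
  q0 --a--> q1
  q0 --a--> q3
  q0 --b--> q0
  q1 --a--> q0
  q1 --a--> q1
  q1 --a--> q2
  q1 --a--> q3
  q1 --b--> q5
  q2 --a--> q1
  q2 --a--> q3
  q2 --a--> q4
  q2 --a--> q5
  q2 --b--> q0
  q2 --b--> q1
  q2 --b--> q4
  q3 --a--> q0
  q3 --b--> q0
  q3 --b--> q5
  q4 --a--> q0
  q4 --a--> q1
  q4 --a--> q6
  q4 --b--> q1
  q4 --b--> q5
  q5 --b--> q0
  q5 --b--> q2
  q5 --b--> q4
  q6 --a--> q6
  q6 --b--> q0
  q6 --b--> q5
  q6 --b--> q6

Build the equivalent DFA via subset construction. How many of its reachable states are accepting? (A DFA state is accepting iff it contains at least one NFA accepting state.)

Start state of the DFA: {q0}.
{q0} --a--> {q0,q1,q3}  [new]
{q0} --b--> {q0}  [seen]
{q0,q1,q3} --a--> {q0,q1,q2,q3}  [new]
{q0,q1,q3} --b--> {q0,q5}  [new]
{q0,q1,q2,q3} --a--> {q0,q1,q2,q3,q4,q5}  [new]
{q0,q1,q2,q3} --b--> {q0,q1,q4,q5}  [new]
{q0,q5} --a--> {q0,q1,q3}  [seen]
{q0,q5} --b--> {q0,q2,q4}  [new]
{q0,q1,q2,q3,q4,q5} --a--> {q0,q1,q2,q3,q4,q5,q6}  [new]
{q0,q1,q2,q3,q4,q5} --b--> {q0,q1,q2,q4,q5}  [new]
{q0,q1,q4,q5} --a--> {q0,q1,q2,q3,q6}  [new]
{q0,q1,q4,q5} --b--> {q0,q1,q2,q4,q5}  [seen]
{q0,q2,q4} --a--> {q0,q1,q3,q4,q5,q6}  [new]
{q0,q2,q4} --b--> {q0,q1,q4,q5}  [seen]
{q0,q1,q2,q3,q4,q5,q6} --a--> {q0,q1,q2,q3,q4,q5,q6}  [seen]
{q0,q1,q2,q3,q4,q5,q6} --b--> {q0,q1,q2,q4,q5,q6}  [new]
{q0,q1,q2,q4,q5} --a--> {q0,q1,q2,q3,q4,q5,q6}  [seen]
{q0,q1,q2,q4,q5} --b--> {q0,q1,q2,q4,q5}  [seen]
{q0,q1,q2,q3,q6} --a--> {q0,q1,q2,q3,q4,q5,q6}  [seen]
{q0,q1,q2,q3,q6} --b--> {q0,q1,q4,q5,q6}  [new]
{q0,q1,q3,q4,q5,q6} --a--> {q0,q1,q2,q3,q6}  [seen]
{q0,q1,q3,q4,q5,q6} --b--> {q0,q1,q2,q4,q5,q6}  [seen]
{q0,q1,q2,q4,q5,q6} --a--> {q0,q1,q2,q3,q4,q5,q6}  [seen]
{q0,q1,q2,q4,q5,q6} --b--> {q0,q1,q2,q4,q5,q6}  [seen]
{q0,q1,q4,q5,q6} --a--> {q0,q1,q2,q3,q6}  [seen]
{q0,q1,q4,q5,q6} --b--> {q0,q1,q2,q4,q5,q6}  [seen]
Reachable DFA states: {q0}, {q0,q1,q3}, {q0,q1,q2,q3}, {q0,q5}, {q0,q1,q2,q3,q4,q5}, {q0,q1,q4,q5}, {q0,q2,q4}, {q0,q1,q2,q3,q4,q5,q6}, {q0,q1,q2,q4,q5}, {q0,q1,q2,q3,q6}, {q0,q1,q3,q4,q5,q6}, {q0,q1,q2,q4,q5,q6}, {q0,q1,q4,q5,q6}.
Accepting DFA states (contain an NFA accepting state): {q0,q1,q2,q3}, {q0,q1,q2,q3,q4,q5}, {q0,q1,q4,q5}, {q0,q2,q4}, {q0,q1,q2,q3,q4,q5,q6}, {q0,q1,q2,q4,q5}, {q0,q1,q2,q3,q6}, {q0,q1,q3,q4,q5,q6}, {q0,q1,q2,q4,q5,q6}, {q0,q1,q4,q5,q6}.

10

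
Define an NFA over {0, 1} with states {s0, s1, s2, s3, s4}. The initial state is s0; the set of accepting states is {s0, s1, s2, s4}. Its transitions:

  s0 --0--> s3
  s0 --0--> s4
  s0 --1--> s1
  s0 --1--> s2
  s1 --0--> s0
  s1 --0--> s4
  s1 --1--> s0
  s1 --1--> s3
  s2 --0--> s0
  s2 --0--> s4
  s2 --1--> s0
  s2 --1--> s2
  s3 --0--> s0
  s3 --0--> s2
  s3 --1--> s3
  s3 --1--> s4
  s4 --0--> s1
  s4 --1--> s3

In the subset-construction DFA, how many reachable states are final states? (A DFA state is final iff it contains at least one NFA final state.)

16

Start state of the DFA: {s0}.
{s0} --0--> {s3, s4}  [new]
{s0} --1--> {s1, s2}  [new]
{s3, s4} --0--> {s0, s1, s2}  [new]
{s3, s4} --1--> {s3, s4}  [seen]
{s1, s2} --0--> {s0, s4}  [new]
{s1, s2} --1--> {s0, s2, s3}  [new]
{s0, s1, s2} --0--> {s0, s3, s4}  [new]
{s0, s1, s2} --1--> {s0, s1, s2, s3}  [new]
{s0, s4} --0--> {s1, s3, s4}  [new]
{s0, s4} --1--> {s1, s2, s3}  [new]
{s0, s2, s3} --0--> {s0, s2, s3, s4}  [new]
{s0, s2, s3} --1--> {s0, s1, s2, s3, s4}  [new]
{s0, s3, s4} --0--> {s0, s1, s2, s3, s4}  [seen]
{s0, s3, s4} --1--> {s1, s2, s3, s4}  [new]
{s0, s1, s2, s3} --0--> {s0, s2, s3, s4}  [seen]
{s0, s1, s2, s3} --1--> {s0, s1, s2, s3, s4}  [seen]
{s1, s3, s4} --0--> {s0, s1, s2, s4}  [new]
{s1, s3, s4} --1--> {s0, s3, s4}  [seen]
{s1, s2, s3} --0--> {s0, s2, s4}  [new]
{s1, s2, s3} --1--> {s0, s2, s3, s4}  [seen]
{s0, s2, s3, s4} --0--> {s0, s1, s2, s3, s4}  [seen]
{s0, s2, s3, s4} --1--> {s0, s1, s2, s3, s4}  [seen]
{s0, s1, s2, s3, s4} --0--> {s0, s1, s2, s3, s4}  [seen]
{s0, s1, s2, s3, s4} --1--> {s0, s1, s2, s3, s4}  [seen]
{s1, s2, s3, s4} --0--> {s0, s1, s2, s4}  [seen]
{s1, s2, s3, s4} --1--> {s0, s2, s3, s4}  [seen]
{s0, s1, s2, s4} --0--> {s0, s1, s3, s4}  [new]
{s0, s1, s2, s4} --1--> {s0, s1, s2, s3}  [seen]
{s0, s2, s4} --0--> {s0, s1, s3, s4}  [seen]
{s0, s2, s4} --1--> {s0, s1, s2, s3}  [seen]
{s0, s1, s3, s4} --0--> {s0, s1, s2, s3, s4}  [seen]
{s0, s1, s3, s4} --1--> {s0, s1, s2, s3, s4}  [seen]
Reachable DFA states: {s0}, {s3, s4}, {s1, s2}, {s0, s1, s2}, {s0, s4}, {s0, s2, s3}, {s0, s3, s4}, {s0, s1, s2, s3}, {s1, s3, s4}, {s1, s2, s3}, {s0, s2, s3, s4}, {s0, s1, s2, s3, s4}, {s1, s2, s3, s4}, {s0, s1, s2, s4}, {s0, s2, s4}, {s0, s1, s3, s4}.
Accepting DFA states (contain an NFA accepting state): {s0}, {s3, s4}, {s1, s2}, {s0, s1, s2}, {s0, s4}, {s0, s2, s3}, {s0, s3, s4}, {s0, s1, s2, s3}, {s1, s3, s4}, {s1, s2, s3}, {s0, s2, s3, s4}, {s0, s1, s2, s3, s4}, {s1, s2, s3, s4}, {s0, s1, s2, s4}, {s0, s2, s4}, {s0, s1, s3, s4}.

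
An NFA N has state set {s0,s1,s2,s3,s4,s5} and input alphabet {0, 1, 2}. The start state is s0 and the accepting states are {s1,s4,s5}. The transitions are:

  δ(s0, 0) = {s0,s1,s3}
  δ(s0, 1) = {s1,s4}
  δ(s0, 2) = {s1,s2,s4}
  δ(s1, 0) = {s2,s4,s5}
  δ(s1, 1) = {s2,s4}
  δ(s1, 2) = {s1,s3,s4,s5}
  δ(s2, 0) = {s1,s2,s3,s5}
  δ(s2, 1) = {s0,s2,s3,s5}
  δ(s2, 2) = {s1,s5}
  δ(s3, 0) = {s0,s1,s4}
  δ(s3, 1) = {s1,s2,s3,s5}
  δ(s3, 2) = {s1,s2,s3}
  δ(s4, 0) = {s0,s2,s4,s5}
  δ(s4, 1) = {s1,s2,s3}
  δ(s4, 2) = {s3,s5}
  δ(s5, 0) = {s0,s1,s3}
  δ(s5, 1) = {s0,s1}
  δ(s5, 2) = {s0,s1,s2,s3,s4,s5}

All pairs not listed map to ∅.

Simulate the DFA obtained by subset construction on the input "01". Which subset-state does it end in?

{s1,s2,s3,s4,s5}

Start: {s0}.
δ(s0,0) = {s0,s1,s3}.
Union: {s0,s1,s3}.
After 0: {s0,s1,s3}.
δ(s0,1) = {s1,s4}; δ(s1,1) = {s2,s4}; δ(s3,1) = {s1,s2,s3,s5}.
Union: {s1,s2,s3,s4,s5}.
After 1: {s1,s2,s3,s4,s5}.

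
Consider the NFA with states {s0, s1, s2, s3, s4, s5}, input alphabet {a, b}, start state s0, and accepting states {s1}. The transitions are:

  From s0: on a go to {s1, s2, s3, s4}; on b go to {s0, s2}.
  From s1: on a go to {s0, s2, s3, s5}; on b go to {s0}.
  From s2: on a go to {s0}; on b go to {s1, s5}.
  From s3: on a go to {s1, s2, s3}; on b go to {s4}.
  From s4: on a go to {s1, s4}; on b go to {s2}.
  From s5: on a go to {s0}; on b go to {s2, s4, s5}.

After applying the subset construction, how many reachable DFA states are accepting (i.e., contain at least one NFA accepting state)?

Start state of the DFA: {s0}.
{s0} --a--> {s1, s2, s3, s4}  [new]
{s0} --b--> {s0, s2}  [new]
{s1, s2, s3, s4} --a--> {s0, s1, s2, s3, s4, s5}  [new]
{s1, s2, s3, s4} --b--> {s0, s1, s2, s4, s5}  [new]
{s0, s2} --a--> {s0, s1, s2, s3, s4}  [new]
{s0, s2} --b--> {s0, s1, s2, s5}  [new]
{s0, s1, s2, s3, s4, s5} --a--> {s0, s1, s2, s3, s4, s5}  [seen]
{s0, s1, s2, s3, s4, s5} --b--> {s0, s1, s2, s4, s5}  [seen]
{s0, s1, s2, s4, s5} --a--> {s0, s1, s2, s3, s4, s5}  [seen]
{s0, s1, s2, s4, s5} --b--> {s0, s1, s2, s4, s5}  [seen]
{s0, s1, s2, s3, s4} --a--> {s0, s1, s2, s3, s4, s5}  [seen]
{s0, s1, s2, s3, s4} --b--> {s0, s1, s2, s4, s5}  [seen]
{s0, s1, s2, s5} --a--> {s0, s1, s2, s3, s4, s5}  [seen]
{s0, s1, s2, s5} --b--> {s0, s1, s2, s4, s5}  [seen]
Reachable DFA states: {s0}, {s1, s2, s3, s4}, {s0, s2}, {s0, s1, s2, s3, s4, s5}, {s0, s1, s2, s4, s5}, {s0, s1, s2, s3, s4}, {s0, s1, s2, s5}.
Accepting DFA states (contain an NFA accepting state): {s1, s2, s3, s4}, {s0, s1, s2, s3, s4, s5}, {s0, s1, s2, s4, s5}, {s0, s1, s2, s3, s4}, {s0, s1, s2, s5}.

5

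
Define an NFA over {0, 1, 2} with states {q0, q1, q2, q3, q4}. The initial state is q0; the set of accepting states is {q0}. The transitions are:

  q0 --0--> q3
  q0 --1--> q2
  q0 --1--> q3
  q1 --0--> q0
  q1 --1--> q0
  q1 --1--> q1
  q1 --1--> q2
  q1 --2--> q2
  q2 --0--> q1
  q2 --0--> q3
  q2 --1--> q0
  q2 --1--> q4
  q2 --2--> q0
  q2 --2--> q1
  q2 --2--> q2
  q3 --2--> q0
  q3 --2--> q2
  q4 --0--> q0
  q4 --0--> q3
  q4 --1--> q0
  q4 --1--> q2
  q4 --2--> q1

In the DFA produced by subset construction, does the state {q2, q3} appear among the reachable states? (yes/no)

Start state of the DFA: {q0}.
{q0} --0--> {q3}  [new]
{q0} --1--> {q2, q3}  [new]
{q0} --2--> ∅  [new]
{q3} --0--> ∅  [seen]
{q3} --1--> ∅  [seen]
{q3} --2--> {q0, q2}  [new]
{q2, q3} --0--> {q1, q3}  [new]
{q2, q3} --1--> {q0, q4}  [new]
{q2, q3} --2--> {q0, q1, q2}  [new]
∅ --0--> ∅  [seen]
∅ --1--> ∅  [seen]
∅ --2--> ∅  [seen]
{q0, q2} --0--> {q1, q3}  [seen]
{q0, q2} --1--> {q0, q2, q3, q4}  [new]
{q0, q2} --2--> {q0, q1, q2}  [seen]
{q1, q3} --0--> {q0}  [seen]
{q1, q3} --1--> {q0, q1, q2}  [seen]
{q1, q3} --2--> {q0, q2}  [seen]
{q0, q4} --0--> {q0, q3}  [new]
{q0, q4} --1--> {q0, q2, q3}  [new]
{q0, q4} --2--> {q1}  [new]
{q0, q1, q2} --0--> {q0, q1, q3}  [new]
{q0, q1, q2} --1--> {q0, q1, q2, q3, q4}  [new]
{q0, q1, q2} --2--> {q0, q1, q2}  [seen]
{q0, q2, q3, q4} --0--> {q0, q1, q3}  [seen]
{q0, q2, q3, q4} --1--> {q0, q2, q3, q4}  [seen]
{q0, q2, q3, q4} --2--> {q0, q1, q2}  [seen]
{q0, q3} --0--> {q3}  [seen]
{q0, q3} --1--> {q2, q3}  [seen]
{q0, q3} --2--> {q0, q2}  [seen]
{q0, q2, q3} --0--> {q1, q3}  [seen]
{q0, q2, q3} --1--> {q0, q2, q3, q4}  [seen]
{q0, q2, q3} --2--> {q0, q1, q2}  [seen]
{q1} --0--> {q0}  [seen]
{q1} --1--> {q0, q1, q2}  [seen]
{q1} --2--> {q2}  [new]
{q0, q1, q3} --0--> {q0, q3}  [seen]
{q0, q1, q3} --1--> {q0, q1, q2, q3}  [new]
{q0, q1, q3} --2--> {q0, q2}  [seen]
{q0, q1, q2, q3, q4} --0--> {q0, q1, q3}  [seen]
{q0, q1, q2, q3, q4} --1--> {q0, q1, q2, q3, q4}  [seen]
{q0, q1, q2, q3, q4} --2--> {q0, q1, q2}  [seen]
{q2} --0--> {q1, q3}  [seen]
{q2} --1--> {q0, q4}  [seen]
{q2} --2--> {q0, q1, q2}  [seen]
{q0, q1, q2, q3} --0--> {q0, q1, q3}  [seen]
{q0, q1, q2, q3} --1--> {q0, q1, q2, q3, q4}  [seen]
{q0, q1, q2, q3} --2--> {q0, q1, q2}  [seen]
Reachable DFA states: {q0}, {q3}, {q2, q3}, ∅, {q0, q2}, {q1, q3}, {q0, q4}, {q0, q1, q2}, {q0, q2, q3, q4}, {q0, q3}, {q0, q2, q3}, {q1}, {q0, q1, q3}, {q0, q1, q2, q3, q4}, {q2}, {q0, q1, q2, q3}.
{q2, q3} is among them.

yes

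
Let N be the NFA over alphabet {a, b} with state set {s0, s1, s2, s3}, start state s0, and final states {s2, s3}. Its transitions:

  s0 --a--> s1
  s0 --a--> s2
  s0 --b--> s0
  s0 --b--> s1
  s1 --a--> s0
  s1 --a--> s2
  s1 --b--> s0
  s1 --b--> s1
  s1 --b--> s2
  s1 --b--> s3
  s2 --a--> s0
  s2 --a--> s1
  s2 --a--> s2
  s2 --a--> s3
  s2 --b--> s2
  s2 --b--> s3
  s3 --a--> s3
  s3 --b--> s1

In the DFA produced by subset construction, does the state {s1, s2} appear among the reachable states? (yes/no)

yes

Start state of the DFA: {s0}.
{s0} --a--> {s1, s2}  [new]
{s0} --b--> {s0, s1}  [new]
{s1, s2} --a--> {s0, s1, s2, s3}  [new]
{s1, s2} --b--> {s0, s1, s2, s3}  [seen]
{s0, s1} --a--> {s0, s1, s2}  [new]
{s0, s1} --b--> {s0, s1, s2, s3}  [seen]
{s0, s1, s2, s3} --a--> {s0, s1, s2, s3}  [seen]
{s0, s1, s2, s3} --b--> {s0, s1, s2, s3}  [seen]
{s0, s1, s2} --a--> {s0, s1, s2, s3}  [seen]
{s0, s1, s2} --b--> {s0, s1, s2, s3}  [seen]
Reachable DFA states: {s0}, {s1, s2}, {s0, s1}, {s0, s1, s2, s3}, {s0, s1, s2}.
{s1, s2} is among them.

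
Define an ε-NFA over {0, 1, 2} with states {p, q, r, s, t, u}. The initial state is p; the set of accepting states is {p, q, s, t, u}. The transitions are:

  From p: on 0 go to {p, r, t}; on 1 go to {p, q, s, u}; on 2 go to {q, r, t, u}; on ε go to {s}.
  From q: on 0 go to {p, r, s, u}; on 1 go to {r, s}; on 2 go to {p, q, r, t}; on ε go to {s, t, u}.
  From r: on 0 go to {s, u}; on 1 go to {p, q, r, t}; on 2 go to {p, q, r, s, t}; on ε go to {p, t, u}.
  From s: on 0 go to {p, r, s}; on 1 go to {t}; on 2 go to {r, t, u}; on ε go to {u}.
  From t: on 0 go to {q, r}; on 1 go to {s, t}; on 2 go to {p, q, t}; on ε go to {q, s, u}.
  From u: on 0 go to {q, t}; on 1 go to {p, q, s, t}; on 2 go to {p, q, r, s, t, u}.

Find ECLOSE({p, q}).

Begin with {p, q}.
p →ε {s}; add s.
s →ε {u}; add u.
q →ε {s, t, u}; add t.
ε-closure = {p, q, s, t, u}.

{p, q, s, t, u}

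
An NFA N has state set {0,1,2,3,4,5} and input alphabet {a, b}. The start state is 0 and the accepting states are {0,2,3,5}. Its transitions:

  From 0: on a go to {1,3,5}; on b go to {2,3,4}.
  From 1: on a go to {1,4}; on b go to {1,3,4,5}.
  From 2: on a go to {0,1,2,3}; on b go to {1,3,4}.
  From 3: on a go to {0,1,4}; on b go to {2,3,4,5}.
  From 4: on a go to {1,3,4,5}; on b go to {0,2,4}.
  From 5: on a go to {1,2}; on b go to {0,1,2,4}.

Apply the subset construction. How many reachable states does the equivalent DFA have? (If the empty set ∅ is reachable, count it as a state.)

Start state of the DFA: {0}.
{0} --a--> {1,3,5}  [new]
{0} --b--> {2,3,4}  [new]
{1,3,5} --a--> {0,1,2,4}  [new]
{1,3,5} --b--> {0,1,2,3,4,5}  [new]
{2,3,4} --a--> {0,1,2,3,4,5}  [seen]
{2,3,4} --b--> {0,1,2,3,4,5}  [seen]
{0,1,2,4} --a--> {0,1,2,3,4,5}  [seen]
{0,1,2,4} --b--> {0,1,2,3,4,5}  [seen]
{0,1,2,3,4,5} --a--> {0,1,2,3,4,5}  [seen]
{0,1,2,3,4,5} --b--> {0,1,2,3,4,5}  [seen]
Reachable DFA states: {0}, {1,3,5}, {2,3,4}, {0,1,2,4}, {0,1,2,3,4,5}.

5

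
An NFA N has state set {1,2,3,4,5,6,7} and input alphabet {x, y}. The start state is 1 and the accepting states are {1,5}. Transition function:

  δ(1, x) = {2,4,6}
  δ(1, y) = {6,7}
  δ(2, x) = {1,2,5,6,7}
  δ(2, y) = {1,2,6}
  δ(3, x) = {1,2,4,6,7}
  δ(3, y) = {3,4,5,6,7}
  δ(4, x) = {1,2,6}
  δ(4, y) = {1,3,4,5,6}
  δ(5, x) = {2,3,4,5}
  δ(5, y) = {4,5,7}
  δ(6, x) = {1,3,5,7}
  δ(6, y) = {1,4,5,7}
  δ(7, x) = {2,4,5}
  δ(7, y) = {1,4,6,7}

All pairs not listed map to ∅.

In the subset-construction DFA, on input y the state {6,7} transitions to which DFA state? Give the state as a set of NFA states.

δ(6,y) = {1,4,5,7}; δ(7,y) = {1,4,6,7}.
Union: {1,4,5,6,7}.

{1,4,5,6,7}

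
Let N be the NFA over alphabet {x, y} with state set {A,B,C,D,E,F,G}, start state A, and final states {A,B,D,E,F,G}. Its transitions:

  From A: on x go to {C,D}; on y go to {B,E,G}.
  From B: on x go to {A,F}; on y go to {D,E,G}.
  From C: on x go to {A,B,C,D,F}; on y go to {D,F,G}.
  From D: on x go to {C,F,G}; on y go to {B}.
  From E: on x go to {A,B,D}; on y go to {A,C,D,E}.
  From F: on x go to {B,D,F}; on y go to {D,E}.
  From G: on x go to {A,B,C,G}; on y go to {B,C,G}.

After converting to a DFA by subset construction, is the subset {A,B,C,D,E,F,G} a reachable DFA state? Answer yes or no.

Start state of the DFA: {A}.
{A} --x--> {C,D}  [new]
{A} --y--> {B,E,G}  [new]
{C,D} --x--> {A,B,C,D,F,G}  [new]
{C,D} --y--> {B,D,F,G}  [new]
{B,E,G} --x--> {A,B,C,D,F,G}  [seen]
{B,E,G} --y--> {A,B,C,D,E,G}  [new]
{A,B,C,D,F,G} --x--> {A,B,C,D,F,G}  [seen]
{A,B,C,D,F,G} --y--> {B,C,D,E,F,G}  [new]
{B,D,F,G} --x--> {A,B,C,D,F,G}  [seen]
{B,D,F,G} --y--> {B,C,D,E,G}  [new]
{A,B,C,D,E,G} --x--> {A,B,C,D,F,G}  [seen]
{A,B,C,D,E,G} --y--> {A,B,C,D,E,F,G}  [new]
{B,C,D,E,F,G} --x--> {A,B,C,D,F,G}  [seen]
{B,C,D,E,F,G} --y--> {A,B,C,D,E,F,G}  [seen]
{B,C,D,E,G} --x--> {A,B,C,D,F,G}  [seen]
{B,C,D,E,G} --y--> {A,B,C,D,E,F,G}  [seen]
{A,B,C,D,E,F,G} --x--> {A,B,C,D,F,G}  [seen]
{A,B,C,D,E,F,G} --y--> {A,B,C,D,E,F,G}  [seen]
Reachable DFA states: {A}, {C,D}, {B,E,G}, {A,B,C,D,F,G}, {B,D,F,G}, {A,B,C,D,E,G}, {B,C,D,E,F,G}, {B,C,D,E,G}, {A,B,C,D,E,F,G}.
{A,B,C,D,E,F,G} is among them.

yes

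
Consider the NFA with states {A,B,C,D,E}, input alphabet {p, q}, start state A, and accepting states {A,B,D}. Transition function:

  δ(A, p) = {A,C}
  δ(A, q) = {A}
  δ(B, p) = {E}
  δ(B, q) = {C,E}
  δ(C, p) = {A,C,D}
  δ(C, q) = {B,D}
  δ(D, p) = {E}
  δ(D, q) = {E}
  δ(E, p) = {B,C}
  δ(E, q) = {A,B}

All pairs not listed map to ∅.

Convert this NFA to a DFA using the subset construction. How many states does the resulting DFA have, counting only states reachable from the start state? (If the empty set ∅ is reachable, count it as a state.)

Start state of the DFA: {A}.
{A} --p--> {A,C}  [new]
{A} --q--> {A}  [seen]
{A,C} --p--> {A,C,D}  [new]
{A,C} --q--> {A,B,D}  [new]
{A,C,D} --p--> {A,C,D,E}  [new]
{A,C,D} --q--> {A,B,D,E}  [new]
{A,B,D} --p--> {A,C,E}  [new]
{A,B,D} --q--> {A,C,E}  [seen]
{A,C,D,E} --p--> {A,B,C,D,E}  [new]
{A,C,D,E} --q--> {A,B,D,E}  [seen]
{A,B,D,E} --p--> {A,B,C,E}  [new]
{A,B,D,E} --q--> {A,B,C,E}  [seen]
{A,C,E} --p--> {A,B,C,D}  [new]
{A,C,E} --q--> {A,B,D}  [seen]
{A,B,C,D,E} --p--> {A,B,C,D,E}  [seen]
{A,B,C,D,E} --q--> {A,B,C,D,E}  [seen]
{A,B,C,E} --p--> {A,B,C,D,E}  [seen]
{A,B,C,E} --q--> {A,B,C,D,E}  [seen]
{A,B,C,D} --p--> {A,C,D,E}  [seen]
{A,B,C,D} --q--> {A,B,C,D,E}  [seen]
Reachable DFA states: {A}, {A,C}, {A,C,D}, {A,B,D}, {A,C,D,E}, {A,B,D,E}, {A,C,E}, {A,B,C,D,E}, {A,B,C,E}, {A,B,C,D}.

10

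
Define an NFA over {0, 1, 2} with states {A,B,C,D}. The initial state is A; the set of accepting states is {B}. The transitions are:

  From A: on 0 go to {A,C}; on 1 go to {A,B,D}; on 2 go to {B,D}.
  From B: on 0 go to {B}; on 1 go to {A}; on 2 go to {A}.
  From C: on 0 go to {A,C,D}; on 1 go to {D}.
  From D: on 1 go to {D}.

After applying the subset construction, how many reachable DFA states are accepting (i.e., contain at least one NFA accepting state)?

Start state of the DFA: {A}.
{A} --0--> {A,C}  [new]
{A} --1--> {A,B,D}  [new]
{A} --2--> {B,D}  [new]
{A,C} --0--> {A,C,D}  [new]
{A,C} --1--> {A,B,D}  [seen]
{A,C} --2--> {B,D}  [seen]
{A,B,D} --0--> {A,B,C}  [new]
{A,B,D} --1--> {A,B,D}  [seen]
{A,B,D} --2--> {A,B,D}  [seen]
{B,D} --0--> {B}  [new]
{B,D} --1--> {A,D}  [new]
{B,D} --2--> {A}  [seen]
{A,C,D} --0--> {A,C,D}  [seen]
{A,C,D} --1--> {A,B,D}  [seen]
{A,C,D} --2--> {B,D}  [seen]
{A,B,C} --0--> {A,B,C,D}  [new]
{A,B,C} --1--> {A,B,D}  [seen]
{A,B,C} --2--> {A,B,D}  [seen]
{B} --0--> {B}  [seen]
{B} --1--> {A}  [seen]
{B} --2--> {A}  [seen]
{A,D} --0--> {A,C}  [seen]
{A,D} --1--> {A,B,D}  [seen]
{A,D} --2--> {B,D}  [seen]
{A,B,C,D} --0--> {A,B,C,D}  [seen]
{A,B,C,D} --1--> {A,B,D}  [seen]
{A,B,C,D} --2--> {A,B,D}  [seen]
Reachable DFA states: {A}, {A,C}, {A,B,D}, {B,D}, {A,C,D}, {A,B,C}, {B}, {A,D}, {A,B,C,D}.
Accepting DFA states (contain an NFA accepting state): {A,B,D}, {B,D}, {A,B,C}, {B}, {A,B,C,D}.

5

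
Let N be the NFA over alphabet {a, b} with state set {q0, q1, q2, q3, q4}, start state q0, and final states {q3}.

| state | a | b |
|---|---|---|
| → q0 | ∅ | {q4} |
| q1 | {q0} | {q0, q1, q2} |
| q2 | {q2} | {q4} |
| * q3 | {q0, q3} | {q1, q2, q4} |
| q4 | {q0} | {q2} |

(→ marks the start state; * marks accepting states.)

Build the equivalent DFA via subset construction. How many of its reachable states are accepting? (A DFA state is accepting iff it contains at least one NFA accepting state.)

Start state of the DFA: {q0}.
{q0} --a--> ∅  [new]
{q0} --b--> {q4}  [new]
∅ --a--> ∅  [seen]
∅ --b--> ∅  [seen]
{q4} --a--> {q0}  [seen]
{q4} --b--> {q2}  [new]
{q2} --a--> {q2}  [seen]
{q2} --b--> {q4}  [seen]
Reachable DFA states: {q0}, ∅, {q4}, {q2}.
Accepting DFA states (contain an NFA accepting state): none.

0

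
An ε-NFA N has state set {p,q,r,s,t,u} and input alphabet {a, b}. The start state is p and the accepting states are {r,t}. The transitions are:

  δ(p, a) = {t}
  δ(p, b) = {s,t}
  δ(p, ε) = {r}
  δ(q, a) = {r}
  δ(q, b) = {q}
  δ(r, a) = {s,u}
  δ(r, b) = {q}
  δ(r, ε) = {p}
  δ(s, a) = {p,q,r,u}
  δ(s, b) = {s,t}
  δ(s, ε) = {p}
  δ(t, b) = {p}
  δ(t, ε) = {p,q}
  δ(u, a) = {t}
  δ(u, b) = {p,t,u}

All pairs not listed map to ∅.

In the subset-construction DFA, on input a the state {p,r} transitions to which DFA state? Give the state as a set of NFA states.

δ(p,a) = {t}; δ(r,a) = {s,u}.
Union: {s,t,u}.
ε-closure gives {p,q,r,s,t,u}.

{p,q,r,s,t,u}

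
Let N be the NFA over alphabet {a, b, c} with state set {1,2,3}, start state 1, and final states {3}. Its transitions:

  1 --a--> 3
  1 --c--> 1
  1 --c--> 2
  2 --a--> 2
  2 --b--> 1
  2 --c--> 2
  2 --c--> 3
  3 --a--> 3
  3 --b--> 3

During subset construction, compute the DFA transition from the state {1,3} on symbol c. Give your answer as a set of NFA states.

δ(1,c) = {1,2}; δ(3,c) = ∅.
Union: {1,2}.

{1,2}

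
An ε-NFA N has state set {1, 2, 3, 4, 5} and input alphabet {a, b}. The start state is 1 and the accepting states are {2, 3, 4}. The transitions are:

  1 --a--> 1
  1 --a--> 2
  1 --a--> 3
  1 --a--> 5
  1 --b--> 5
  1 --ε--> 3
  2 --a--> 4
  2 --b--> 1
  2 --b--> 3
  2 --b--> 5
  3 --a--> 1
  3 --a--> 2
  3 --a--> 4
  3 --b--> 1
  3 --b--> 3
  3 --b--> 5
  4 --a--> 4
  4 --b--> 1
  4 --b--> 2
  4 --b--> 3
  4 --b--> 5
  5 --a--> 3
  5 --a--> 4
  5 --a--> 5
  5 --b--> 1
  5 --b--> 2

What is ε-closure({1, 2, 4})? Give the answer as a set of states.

{1, 2, 3, 4}

Begin with {1, 2, 4}.
1 →ε {3}; add 3.
ε-closure = {1, 2, 3, 4}.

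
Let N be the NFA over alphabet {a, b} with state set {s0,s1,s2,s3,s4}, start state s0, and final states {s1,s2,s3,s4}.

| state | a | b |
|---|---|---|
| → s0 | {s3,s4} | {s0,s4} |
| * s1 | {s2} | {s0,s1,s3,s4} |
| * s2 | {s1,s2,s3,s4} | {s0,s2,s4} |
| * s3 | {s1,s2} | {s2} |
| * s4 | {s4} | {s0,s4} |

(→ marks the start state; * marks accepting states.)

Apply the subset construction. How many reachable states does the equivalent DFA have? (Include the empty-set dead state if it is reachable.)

Start state of the DFA: {s0}.
{s0} --a--> {s3,s4}  [new]
{s0} --b--> {s0,s4}  [new]
{s3,s4} --a--> {s1,s2,s4}  [new]
{s3,s4} --b--> {s0,s2,s4}  [new]
{s0,s4} --a--> {s3,s4}  [seen]
{s0,s4} --b--> {s0,s4}  [seen]
{s1,s2,s4} --a--> {s1,s2,s3,s4}  [new]
{s1,s2,s4} --b--> {s0,s1,s2,s3,s4}  [new]
{s0,s2,s4} --a--> {s1,s2,s3,s4}  [seen]
{s0,s2,s4} --b--> {s0,s2,s4}  [seen]
{s1,s2,s3,s4} --a--> {s1,s2,s3,s4}  [seen]
{s1,s2,s3,s4} --b--> {s0,s1,s2,s3,s4}  [seen]
{s0,s1,s2,s3,s4} --a--> {s1,s2,s3,s4}  [seen]
{s0,s1,s2,s3,s4} --b--> {s0,s1,s2,s3,s4}  [seen]
Reachable DFA states: {s0}, {s3,s4}, {s0,s4}, {s1,s2,s4}, {s0,s2,s4}, {s1,s2,s3,s4}, {s0,s1,s2,s3,s4}.

7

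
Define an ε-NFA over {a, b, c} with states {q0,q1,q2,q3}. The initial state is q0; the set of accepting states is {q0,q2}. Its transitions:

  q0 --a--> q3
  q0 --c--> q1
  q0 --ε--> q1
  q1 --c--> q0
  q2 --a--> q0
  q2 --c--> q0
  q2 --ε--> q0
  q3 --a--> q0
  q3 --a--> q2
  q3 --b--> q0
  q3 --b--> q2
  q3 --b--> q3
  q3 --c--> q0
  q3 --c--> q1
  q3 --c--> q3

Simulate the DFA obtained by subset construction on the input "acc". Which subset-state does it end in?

Start: {q0,q1}.
δ(q0,a) = {q3}; δ(q1,a) = ∅.
Union: {q3}.
After a: {q3}.
δ(q3,c) = {q0,q1,q3}.
Union: {q0,q1,q3}.
After c: {q0,q1,q3}.
δ(q0,c) = {q1}; δ(q1,c) = {q0}; δ(q3,c) = {q0,q1,q3}.
Union: {q0,q1,q3}.
After c: {q0,q1,q3}.

{q0,q1,q3}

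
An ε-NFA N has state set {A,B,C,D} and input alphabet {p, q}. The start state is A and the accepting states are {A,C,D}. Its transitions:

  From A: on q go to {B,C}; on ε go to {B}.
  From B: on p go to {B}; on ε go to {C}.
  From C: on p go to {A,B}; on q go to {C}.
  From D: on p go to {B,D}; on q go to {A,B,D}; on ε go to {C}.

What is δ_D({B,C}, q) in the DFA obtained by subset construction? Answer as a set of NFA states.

δ(B,q) = ∅; δ(C,q) = {C}.
Union: {C}.

{C}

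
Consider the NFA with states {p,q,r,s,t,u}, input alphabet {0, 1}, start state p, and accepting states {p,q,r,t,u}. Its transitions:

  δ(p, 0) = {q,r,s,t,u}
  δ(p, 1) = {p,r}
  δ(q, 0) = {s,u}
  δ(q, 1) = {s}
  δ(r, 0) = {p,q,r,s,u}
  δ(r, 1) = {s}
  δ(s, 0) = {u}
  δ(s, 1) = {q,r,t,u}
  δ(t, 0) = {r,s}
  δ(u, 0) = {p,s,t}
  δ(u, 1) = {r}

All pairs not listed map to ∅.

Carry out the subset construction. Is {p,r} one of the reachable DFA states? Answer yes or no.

Start state of the DFA: {p}.
{p} --0--> {q,r,s,t,u}  [new]
{p} --1--> {p,r}  [new]
{q,r,s,t,u} --0--> {p,q,r,s,t,u}  [new]
{q,r,s,t,u} --1--> {q,r,s,t,u}  [seen]
{p,r} --0--> {p,q,r,s,t,u}  [seen]
{p,r} --1--> {p,r,s}  [new]
{p,q,r,s,t,u} --0--> {p,q,r,s,t,u}  [seen]
{p,q,r,s,t,u} --1--> {p,q,r,s,t,u}  [seen]
{p,r,s} --0--> {p,q,r,s,t,u}  [seen]
{p,r,s} --1--> {p,q,r,s,t,u}  [seen]
Reachable DFA states: {p}, {q,r,s,t,u}, {p,r}, {p,q,r,s,t,u}, {p,r,s}.
{p,r} is among them.

yes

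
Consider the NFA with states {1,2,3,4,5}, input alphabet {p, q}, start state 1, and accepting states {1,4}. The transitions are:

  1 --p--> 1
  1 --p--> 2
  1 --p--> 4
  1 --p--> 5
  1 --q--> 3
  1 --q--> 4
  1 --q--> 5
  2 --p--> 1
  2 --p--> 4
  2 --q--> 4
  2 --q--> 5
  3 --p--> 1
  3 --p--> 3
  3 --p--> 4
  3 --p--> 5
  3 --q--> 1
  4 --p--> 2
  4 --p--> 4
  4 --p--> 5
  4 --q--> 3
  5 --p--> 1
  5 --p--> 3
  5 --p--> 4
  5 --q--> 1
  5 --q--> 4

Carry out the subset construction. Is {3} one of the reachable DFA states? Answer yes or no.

Start state of the DFA: {1}.
{1} --p--> {1,2,4,5}  [new]
{1} --q--> {3,4,5}  [new]
{1,2,4,5} --p--> {1,2,3,4,5}  [new]
{1,2,4,5} --q--> {1,3,4,5}  [new]
{3,4,5} --p--> {1,2,3,4,5}  [seen]
{3,4,5} --q--> {1,3,4}  [new]
{1,2,3,4,5} --p--> {1,2,3,4,5}  [seen]
{1,2,3,4,5} --q--> {1,3,4,5}  [seen]
{1,3,4,5} --p--> {1,2,3,4,5}  [seen]
{1,3,4,5} --q--> {1,3,4,5}  [seen]
{1,3,4} --p--> {1,2,3,4,5}  [seen]
{1,3,4} --q--> {1,3,4,5}  [seen]
Reachable DFA states: {1}, {1,2,4,5}, {3,4,5}, {1,2,3,4,5}, {1,3,4,5}, {1,3,4}.
{3} is not among them.

no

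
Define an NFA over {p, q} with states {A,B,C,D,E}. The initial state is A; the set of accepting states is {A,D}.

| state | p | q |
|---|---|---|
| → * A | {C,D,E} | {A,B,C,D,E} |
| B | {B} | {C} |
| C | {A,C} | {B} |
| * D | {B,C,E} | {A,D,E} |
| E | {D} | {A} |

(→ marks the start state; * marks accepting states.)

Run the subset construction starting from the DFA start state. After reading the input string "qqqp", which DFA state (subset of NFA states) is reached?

{A,B,C,D,E}

Start: {A}.
δ(A,q) = {A,B,C,D,E}.
Union: {A,B,C,D,E}.
After q: {A,B,C,D,E}.
δ(A,q) = {A,B,C,D,E}; δ(B,q) = {C}; δ(C,q) = {B}; δ(D,q) = {A,D,E}; δ(E,q) = {A}.
Union: {A,B,C,D,E}.
After q: {A,B,C,D,E}.
δ(A,q) = {A,B,C,D,E}; δ(B,q) = {C}; δ(C,q) = {B}; δ(D,q) = {A,D,E}; δ(E,q) = {A}.
Union: {A,B,C,D,E}.
After q: {A,B,C,D,E}.
δ(A,p) = {C,D,E}; δ(B,p) = {B}; δ(C,p) = {A,C}; δ(D,p) = {B,C,E}; δ(E,p) = {D}.
Union: {A,B,C,D,E}.
After p: {A,B,C,D,E}.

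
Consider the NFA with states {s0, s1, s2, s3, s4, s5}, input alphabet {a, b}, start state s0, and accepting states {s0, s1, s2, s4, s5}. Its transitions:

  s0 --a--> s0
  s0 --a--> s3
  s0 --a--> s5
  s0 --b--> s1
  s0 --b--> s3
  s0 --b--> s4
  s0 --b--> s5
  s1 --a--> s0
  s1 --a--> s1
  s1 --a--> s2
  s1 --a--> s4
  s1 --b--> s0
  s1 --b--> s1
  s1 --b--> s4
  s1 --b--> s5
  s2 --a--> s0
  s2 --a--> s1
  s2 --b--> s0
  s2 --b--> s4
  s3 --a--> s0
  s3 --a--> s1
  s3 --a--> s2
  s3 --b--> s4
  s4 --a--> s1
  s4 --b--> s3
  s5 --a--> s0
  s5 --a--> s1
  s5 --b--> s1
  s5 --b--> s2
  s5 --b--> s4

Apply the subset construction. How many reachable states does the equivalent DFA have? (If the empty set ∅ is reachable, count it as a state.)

8

Start state of the DFA: {s0}.
{s0} --a--> {s0, s3, s5}  [new]
{s0} --b--> {s1, s3, s4, s5}  [new]
{s0, s3, s5} --a--> {s0, s1, s2, s3, s5}  [new]
{s0, s3, s5} --b--> {s1, s2, s3, s4, s5}  [new]
{s1, s3, s4, s5} --a--> {s0, s1, s2, s4}  [new]
{s1, s3, s4, s5} --b--> {s0, s1, s2, s3, s4, s5}  [new]
{s0, s1, s2, s3, s5} --a--> {s0, s1, s2, s3, s4, s5}  [seen]
{s0, s1, s2, s3, s5} --b--> {s0, s1, s2, s3, s4, s5}  [seen]
{s1, s2, s3, s4, s5} --a--> {s0, s1, s2, s4}  [seen]
{s1, s2, s3, s4, s5} --b--> {s0, s1, s2, s3, s4, s5}  [seen]
{s0, s1, s2, s4} --a--> {s0, s1, s2, s3, s4, s5}  [seen]
{s0, s1, s2, s4} --b--> {s0, s1, s3, s4, s5}  [new]
{s0, s1, s2, s3, s4, s5} --a--> {s0, s1, s2, s3, s4, s5}  [seen]
{s0, s1, s2, s3, s4, s5} --b--> {s0, s1, s2, s3, s4, s5}  [seen]
{s0, s1, s3, s4, s5} --a--> {s0, s1, s2, s3, s4, s5}  [seen]
{s0, s1, s3, s4, s5} --b--> {s0, s1, s2, s3, s4, s5}  [seen]
Reachable DFA states: {s0}, {s0, s3, s5}, {s1, s3, s4, s5}, {s0, s1, s2, s3, s5}, {s1, s2, s3, s4, s5}, {s0, s1, s2, s4}, {s0, s1, s2, s3, s4, s5}, {s0, s1, s3, s4, s5}.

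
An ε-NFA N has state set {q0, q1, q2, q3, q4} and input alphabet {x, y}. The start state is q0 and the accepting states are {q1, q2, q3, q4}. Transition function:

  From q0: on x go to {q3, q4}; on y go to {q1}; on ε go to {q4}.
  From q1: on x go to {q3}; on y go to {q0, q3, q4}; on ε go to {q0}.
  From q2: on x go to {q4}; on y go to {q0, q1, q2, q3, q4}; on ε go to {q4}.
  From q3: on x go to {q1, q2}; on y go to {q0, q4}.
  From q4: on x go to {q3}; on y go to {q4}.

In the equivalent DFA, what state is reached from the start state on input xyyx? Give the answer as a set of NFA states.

Start: {q0, q4}.
δ(q0,x) = {q3, q4}; δ(q4,x) = {q3}.
Union: {q3, q4}.
After x: {q3, q4}.
δ(q3,y) = {q0, q4}; δ(q4,y) = {q4}.
Union: {q0, q4}.
After y: {q0, q4}.
δ(q0,y) = {q1}; δ(q4,y) = {q4}.
Union: {q1, q4}.
ε-closure gives {q0, q1, q4}.
After y: {q0, q1, q4}.
δ(q0,x) = {q3, q4}; δ(q1,x) = {q3}; δ(q4,x) = {q3}.
Union: {q3, q4}.
After x: {q3, q4}.

{q3, q4}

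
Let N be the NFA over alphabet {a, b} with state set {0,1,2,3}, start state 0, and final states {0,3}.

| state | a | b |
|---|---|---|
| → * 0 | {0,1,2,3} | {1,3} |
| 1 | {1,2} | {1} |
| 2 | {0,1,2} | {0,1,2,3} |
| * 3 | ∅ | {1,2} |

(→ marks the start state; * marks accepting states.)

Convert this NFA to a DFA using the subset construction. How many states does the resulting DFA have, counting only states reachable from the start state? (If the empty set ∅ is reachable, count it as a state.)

5

Start state of the DFA: {0}.
{0} --a--> {0,1,2,3}  [new]
{0} --b--> {1,3}  [new]
{0,1,2,3} --a--> {0,1,2,3}  [seen]
{0,1,2,3} --b--> {0,1,2,3}  [seen]
{1,3} --a--> {1,2}  [new]
{1,3} --b--> {1,2}  [seen]
{1,2} --a--> {0,1,2}  [new]
{1,2} --b--> {0,1,2,3}  [seen]
{0,1,2} --a--> {0,1,2,3}  [seen]
{0,1,2} --b--> {0,1,2,3}  [seen]
Reachable DFA states: {0}, {0,1,2,3}, {1,3}, {1,2}, {0,1,2}.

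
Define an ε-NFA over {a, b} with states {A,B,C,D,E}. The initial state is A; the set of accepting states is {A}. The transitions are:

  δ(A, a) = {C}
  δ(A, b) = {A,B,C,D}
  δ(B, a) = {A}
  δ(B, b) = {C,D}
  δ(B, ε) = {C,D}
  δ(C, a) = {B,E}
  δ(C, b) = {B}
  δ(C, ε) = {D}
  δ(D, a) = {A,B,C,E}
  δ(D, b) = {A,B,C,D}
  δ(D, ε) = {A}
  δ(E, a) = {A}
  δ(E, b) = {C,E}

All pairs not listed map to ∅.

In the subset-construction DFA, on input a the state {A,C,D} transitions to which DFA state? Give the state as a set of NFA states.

δ(A,a) = {C}; δ(C,a) = {B,E}; δ(D,a) = {A,B,C,E}.
Union: {A,B,C,E}.
ε-closure gives {A,B,C,D,E}.

{A,B,C,D,E}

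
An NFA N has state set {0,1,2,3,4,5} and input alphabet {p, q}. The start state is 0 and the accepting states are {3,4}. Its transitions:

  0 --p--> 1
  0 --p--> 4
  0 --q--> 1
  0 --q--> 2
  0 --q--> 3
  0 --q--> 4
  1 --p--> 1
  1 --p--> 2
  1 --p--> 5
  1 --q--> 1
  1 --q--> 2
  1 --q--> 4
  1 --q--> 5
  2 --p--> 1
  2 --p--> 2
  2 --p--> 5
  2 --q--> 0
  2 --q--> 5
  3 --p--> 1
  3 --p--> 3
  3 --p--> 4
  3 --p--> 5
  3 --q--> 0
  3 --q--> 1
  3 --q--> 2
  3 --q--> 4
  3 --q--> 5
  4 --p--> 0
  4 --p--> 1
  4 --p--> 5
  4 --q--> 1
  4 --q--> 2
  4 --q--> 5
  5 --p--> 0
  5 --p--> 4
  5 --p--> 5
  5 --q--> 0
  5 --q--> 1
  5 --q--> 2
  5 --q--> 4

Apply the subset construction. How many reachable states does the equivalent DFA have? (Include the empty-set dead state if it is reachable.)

Start state of the DFA: {0}.
{0} --p--> {1,4}  [new]
{0} --q--> {1,2,3,4}  [new]
{1,4} --p--> {0,1,2,5}  [new]
{1,4} --q--> {1,2,4,5}  [new]
{1,2,3,4} --p--> {0,1,2,3,4,5}  [new]
{1,2,3,4} --q--> {0,1,2,4,5}  [new]
{0,1,2,5} --p--> {0,1,2,4,5}  [seen]
{0,1,2,5} --q--> {0,1,2,3,4,5}  [seen]
{1,2,4,5} --p--> {0,1,2,4,5}  [seen]
{1,2,4,5} --q--> {0,1,2,4,5}  [seen]
{0,1,2,3,4,5} --p--> {0,1,2,3,4,5}  [seen]
{0,1,2,3,4,5} --q--> {0,1,2,3,4,5}  [seen]
{0,1,2,4,5} --p--> {0,1,2,4,5}  [seen]
{0,1,2,4,5} --q--> {0,1,2,3,4,5}  [seen]
Reachable DFA states: {0}, {1,4}, {1,2,3,4}, {0,1,2,5}, {1,2,4,5}, {0,1,2,3,4,5}, {0,1,2,4,5}.

7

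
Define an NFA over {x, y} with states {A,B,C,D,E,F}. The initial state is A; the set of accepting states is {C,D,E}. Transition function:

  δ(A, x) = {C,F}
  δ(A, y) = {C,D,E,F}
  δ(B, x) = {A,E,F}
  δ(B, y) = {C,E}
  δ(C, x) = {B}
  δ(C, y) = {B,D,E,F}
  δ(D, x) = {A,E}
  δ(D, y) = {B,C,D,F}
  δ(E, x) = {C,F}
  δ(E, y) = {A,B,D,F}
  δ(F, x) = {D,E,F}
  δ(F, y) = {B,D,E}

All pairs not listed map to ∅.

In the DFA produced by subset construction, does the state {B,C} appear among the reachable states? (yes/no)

Start state of the DFA: {A}.
{A} --x--> {C,F}  [new]
{A} --y--> {C,D,E,F}  [new]
{C,F} --x--> {B,D,E,F}  [new]
{C,F} --y--> {B,D,E,F}  [seen]
{C,D,E,F} --x--> {A,B,C,D,E,F}  [new]
{C,D,E,F} --y--> {A,B,C,D,E,F}  [seen]
{B,D,E,F} --x--> {A,C,D,E,F}  [new]
{B,D,E,F} --y--> {A,B,C,D,E,F}  [seen]
{A,B,C,D,E,F} --x--> {A,B,C,D,E,F}  [seen]
{A,B,C,D,E,F} --y--> {A,B,C,D,E,F}  [seen]
{A,C,D,E,F} --x--> {A,B,C,D,E,F}  [seen]
{A,C,D,E,F} --y--> {A,B,C,D,E,F}  [seen]
Reachable DFA states: {A}, {C,F}, {C,D,E,F}, {B,D,E,F}, {A,B,C,D,E,F}, {A,C,D,E,F}.
{B,C} is not among them.

no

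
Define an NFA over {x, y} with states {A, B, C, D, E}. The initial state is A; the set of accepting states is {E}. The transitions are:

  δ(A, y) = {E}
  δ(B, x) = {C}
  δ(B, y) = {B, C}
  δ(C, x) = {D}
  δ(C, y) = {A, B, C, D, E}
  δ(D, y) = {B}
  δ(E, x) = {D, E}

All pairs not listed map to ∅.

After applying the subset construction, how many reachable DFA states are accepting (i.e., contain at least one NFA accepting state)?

4

Start state of the DFA: {A}.
{A} --x--> ∅  [new]
{A} --y--> {E}  [new]
∅ --x--> ∅  [seen]
∅ --y--> ∅  [seen]
{E} --x--> {D, E}  [new]
{E} --y--> ∅  [seen]
{D, E} --x--> {D, E}  [seen]
{D, E} --y--> {B}  [new]
{B} --x--> {C}  [new]
{B} --y--> {B, C}  [new]
{C} --x--> {D}  [new]
{C} --y--> {A, B, C, D, E}  [new]
{B, C} --x--> {C, D}  [new]
{B, C} --y--> {A, B, C, D, E}  [seen]
{D} --x--> ∅  [seen]
{D} --y--> {B}  [seen]
{A, B, C, D, E} --x--> {C, D, E}  [new]
{A, B, C, D, E} --y--> {A, B, C, D, E}  [seen]
{C, D} --x--> {D}  [seen]
{C, D} --y--> {A, B, C, D, E}  [seen]
{C, D, E} --x--> {D, E}  [seen]
{C, D, E} --y--> {A, B, C, D, E}  [seen]
Reachable DFA states: {A}, ∅, {E}, {D, E}, {B}, {C}, {B, C}, {D}, {A, B, C, D, E}, {C, D}, {C, D, E}.
Accepting DFA states (contain an NFA accepting state): {E}, {D, E}, {A, B, C, D, E}, {C, D, E}.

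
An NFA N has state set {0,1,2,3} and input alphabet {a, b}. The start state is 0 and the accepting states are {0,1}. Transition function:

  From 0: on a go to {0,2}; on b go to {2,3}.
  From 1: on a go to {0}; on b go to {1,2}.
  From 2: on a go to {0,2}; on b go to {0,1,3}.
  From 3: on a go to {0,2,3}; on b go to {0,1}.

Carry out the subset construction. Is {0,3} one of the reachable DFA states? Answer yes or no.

Start state of the DFA: {0}.
{0} --a--> {0,2}  [new]
{0} --b--> {2,3}  [new]
{0,2} --a--> {0,2}  [seen]
{0,2} --b--> {0,1,2,3}  [new]
{2,3} --a--> {0,2,3}  [new]
{2,3} --b--> {0,1,3}  [new]
{0,1,2,3} --a--> {0,2,3}  [seen]
{0,1,2,3} --b--> {0,1,2,3}  [seen]
{0,2,3} --a--> {0,2,3}  [seen]
{0,2,3} --b--> {0,1,2,3}  [seen]
{0,1,3} --a--> {0,2,3}  [seen]
{0,1,3} --b--> {0,1,2,3}  [seen]
Reachable DFA states: {0}, {0,2}, {2,3}, {0,1,2,3}, {0,2,3}, {0,1,3}.
{0,3} is not among them.

no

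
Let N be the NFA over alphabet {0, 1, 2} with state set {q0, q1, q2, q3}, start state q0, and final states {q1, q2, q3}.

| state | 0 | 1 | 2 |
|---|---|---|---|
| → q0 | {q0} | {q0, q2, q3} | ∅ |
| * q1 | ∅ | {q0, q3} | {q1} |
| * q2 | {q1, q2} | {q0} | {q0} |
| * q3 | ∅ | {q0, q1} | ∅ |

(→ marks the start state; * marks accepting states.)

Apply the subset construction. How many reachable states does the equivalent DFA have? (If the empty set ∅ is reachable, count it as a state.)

Start state of the DFA: {q0}.
{q0} --0--> {q0}  [seen]
{q0} --1--> {q0, q2, q3}  [new]
{q0} --2--> ∅  [new]
{q0, q2, q3} --0--> {q0, q1, q2}  [new]
{q0, q2, q3} --1--> {q0, q1, q2, q3}  [new]
{q0, q2, q3} --2--> {q0}  [seen]
∅ --0--> ∅  [seen]
∅ --1--> ∅  [seen]
∅ --2--> ∅  [seen]
{q0, q1, q2} --0--> {q0, q1, q2}  [seen]
{q0, q1, q2} --1--> {q0, q2, q3}  [seen]
{q0, q1, q2} --2--> {q0, q1}  [new]
{q0, q1, q2, q3} --0--> {q0, q1, q2}  [seen]
{q0, q1, q2, q3} --1--> {q0, q1, q2, q3}  [seen]
{q0, q1, q2, q3} --2--> {q0, q1}  [seen]
{q0, q1} --0--> {q0}  [seen]
{q0, q1} --1--> {q0, q2, q3}  [seen]
{q0, q1} --2--> {q1}  [new]
{q1} --0--> ∅  [seen]
{q1} --1--> {q0, q3}  [new]
{q1} --2--> {q1}  [seen]
{q0, q3} --0--> {q0}  [seen]
{q0, q3} --1--> {q0, q1, q2, q3}  [seen]
{q0, q3} --2--> ∅  [seen]
Reachable DFA states: {q0}, {q0, q2, q3}, ∅, {q0, q1, q2}, {q0, q1, q2, q3}, {q0, q1}, {q1}, {q0, q3}.

8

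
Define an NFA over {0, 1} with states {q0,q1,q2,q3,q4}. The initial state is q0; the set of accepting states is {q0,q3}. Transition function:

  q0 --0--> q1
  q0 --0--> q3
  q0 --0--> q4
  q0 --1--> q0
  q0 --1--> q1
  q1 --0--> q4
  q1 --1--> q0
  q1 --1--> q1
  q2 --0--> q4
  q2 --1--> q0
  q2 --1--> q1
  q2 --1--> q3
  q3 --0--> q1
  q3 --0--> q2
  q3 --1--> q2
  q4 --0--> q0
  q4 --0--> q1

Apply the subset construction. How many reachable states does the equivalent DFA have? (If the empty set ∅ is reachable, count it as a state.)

Start state of the DFA: {q0}.
{q0} --0--> {q1,q3,q4}  [new]
{q0} --1--> {q0,q1}  [new]
{q1,q3,q4} --0--> {q0,q1,q2,q4}  [new]
{q1,q3,q4} --1--> {q0,q1,q2}  [new]
{q0,q1} --0--> {q1,q3,q4}  [seen]
{q0,q1} --1--> {q0,q1}  [seen]
{q0,q1,q2,q4} --0--> {q0,q1,q3,q4}  [new]
{q0,q1,q2,q4} --1--> {q0,q1,q3}  [new]
{q0,q1,q2} --0--> {q1,q3,q4}  [seen]
{q0,q1,q2} --1--> {q0,q1,q3}  [seen]
{q0,q1,q3,q4} --0--> {q0,q1,q2,q3,q4}  [new]
{q0,q1,q3,q4} --1--> {q0,q1,q2}  [seen]
{q0,q1,q3} --0--> {q1,q2,q3,q4}  [new]
{q0,q1,q3} --1--> {q0,q1,q2}  [seen]
{q0,q1,q2,q3,q4} --0--> {q0,q1,q2,q3,q4}  [seen]
{q0,q1,q2,q3,q4} --1--> {q0,q1,q2,q3}  [new]
{q1,q2,q3,q4} --0--> {q0,q1,q2,q4}  [seen]
{q1,q2,q3,q4} --1--> {q0,q1,q2,q3}  [seen]
{q0,q1,q2,q3} --0--> {q1,q2,q3,q4}  [seen]
{q0,q1,q2,q3} --1--> {q0,q1,q2,q3}  [seen]
Reachable DFA states: {q0}, {q1,q3,q4}, {q0,q1}, {q0,q1,q2,q4}, {q0,q1,q2}, {q0,q1,q3,q4}, {q0,q1,q3}, {q0,q1,q2,q3,q4}, {q1,q2,q3,q4}, {q0,q1,q2,q3}.

10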